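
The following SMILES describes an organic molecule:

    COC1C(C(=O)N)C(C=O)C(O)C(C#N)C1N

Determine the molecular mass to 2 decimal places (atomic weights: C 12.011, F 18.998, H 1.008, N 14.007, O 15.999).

241.25 g/mol

First, the molecular formula is C10H15N3O4 (counting implicit H from valence).
  C: 10 × 12.011 = 120.110
  H: 15 × 1.008 = 15.120
  N: 3 × 14.007 = 42.021
  O: 4 × 15.999 = 63.996
Sum: 10×12.011 + 15×1.008 + 3×14.007 + 4×15.999 = 241.247 → 241.25 g/mol.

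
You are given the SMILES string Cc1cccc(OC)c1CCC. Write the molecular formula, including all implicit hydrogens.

Walk through each heavy atom and fill implicit hydrogens from standard valence (C 4, N 3, O 2, S 2, halogen 1); for lowercase aromatic atoms, an aromatic c carries 1 H when it has two neighbours and 0 H with three, and aromatic n carries 0 H:
  atom 1: C, bond orders sum to 1 (valence 4) → 3 H
  atom 2: aromatic c, 3 neighbours → 0 H
  atom 3: aromatic c, 2 neighbours → 1 H
  atom 4: aromatic c, 2 neighbours → 1 H
  atom 5: aromatic c, 2 neighbours → 1 H
  atom 6: aromatic c, 3 neighbours → 0 H
  atom 7: O, bond orders sum to 2 (valence 2) → 0 H
  atom 8: C, bond orders sum to 1 (valence 4) → 3 H
  atom 9: aromatic c, 3 neighbours → 0 H
  atom 10: C, bond orders sum to 2 (valence 4) → 2 H
  atom 11: C, bond orders sum to 2 (valence 4) → 2 H
  atom 12: C, bond orders sum to 1 (valence 4) → 3 H
Totals → C:11, H:16, O:1.
In Hill order: C11H16O.

C11H16O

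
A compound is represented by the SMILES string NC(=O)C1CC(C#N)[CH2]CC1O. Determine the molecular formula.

Walk through each heavy atom and fill implicit hydrogens from standard valence (C 4, N 3, O 2, S 2, halogen 1):
  atom 1: N, bond orders sum to 1 (valence 3) → 2 H
  atom 2: C, bond orders sum to 4 (valence 4) → 0 H
  atom 3: O, bond orders sum to 2 (valence 2) → 0 H
  atom 4: C, bond orders sum to 3 (valence 4) → 1 H
  atom 5: C, bond orders sum to 2 (valence 4) → 2 H
  atom 6: C, bond orders sum to 3 (valence 4) → 1 H
  atom 7: C, bond orders sum to 4 (valence 4) → 0 H
  atom 8: N, bond orders sum to 3 (valence 3) → 0 H
  atom 9: C with explicit H count 2
  atom 10: C, bond orders sum to 2 (valence 4) → 2 H
  atom 11: C, bond orders sum to 3 (valence 4) → 1 H
  atom 12: O, bond orders sum to 1 (valence 2) → 1 H
Totals → C:8, H:12, N:2, O:2.
In Hill order: C8H12N2O2.

C8H12N2O2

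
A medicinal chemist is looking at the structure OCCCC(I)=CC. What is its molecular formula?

Walk through each heavy atom and fill implicit hydrogens from standard valence (C 4, N 3, O 2, S 2, halogen 1):
  atom 1: O, bond orders sum to 1 (valence 2) → 1 H
  atom 2: C, bond orders sum to 2 (valence 4) → 2 H
  atom 3: C, bond orders sum to 2 (valence 4) → 2 H
  atom 4: C, bond orders sum to 2 (valence 4) → 2 H
  atom 5: C, bond orders sum to 4 (valence 4) → 0 H
  atom 6: I (halogen, monovalent) → 0 H
  atom 7: C, bond orders sum to 3 (valence 4) → 1 H
  atom 8: C, bond orders sum to 1 (valence 4) → 3 H
Totals → C:6, H:11, I:1, O:1.

C6H11IO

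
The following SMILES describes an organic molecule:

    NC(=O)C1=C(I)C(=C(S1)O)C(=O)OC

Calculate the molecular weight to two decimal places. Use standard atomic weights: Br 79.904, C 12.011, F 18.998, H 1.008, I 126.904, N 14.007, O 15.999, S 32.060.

First, the molecular formula is C7H6INO4S (counting implicit H from valence).
  C: 7 × 12.011 = 84.077
  H: 6 × 1.008 = 6.048
  I: 1 × 126.904 = 126.904
  N: 1 × 14.007 = 14.007
  O: 4 × 15.999 = 63.996
  S: 1 × 32.060 = 32.060
Sum: 7×12.011 + 6×1.008 + 1×126.904 + 1×14.007 + 4×15.999 + 1×32.060 = 327.092 → 327.09 g/mol.

327.09 g/mol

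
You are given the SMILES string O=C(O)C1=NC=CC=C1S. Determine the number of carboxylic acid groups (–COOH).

1

The carboxylic acid motif appears at heavy-atom position 2 in the SMILES.
Other groups present: 1 thiol.
Carboxylic acid count: 1.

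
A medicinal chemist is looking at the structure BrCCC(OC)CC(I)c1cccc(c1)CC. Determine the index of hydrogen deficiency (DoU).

4

Molecular formula: C14H20BrIO.
DoU = (2C + 2 + N − H − X) / 2, where X is the halogen count and O/S are ignored.
    = (2·14 + 2 + 0 − 20 − 2) / 2 = 8 / 2 = 4.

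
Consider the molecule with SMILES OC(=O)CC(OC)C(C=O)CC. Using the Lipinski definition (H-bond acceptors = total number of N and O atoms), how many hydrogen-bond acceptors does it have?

4

N atoms: 0; O atoms: 4.
Lipinski HBA = 0 + 4 = 4.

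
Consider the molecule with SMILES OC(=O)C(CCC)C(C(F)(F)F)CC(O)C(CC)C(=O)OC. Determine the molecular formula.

Walk through each heavy atom and fill implicit hydrogens from standard valence (C 4, N 3, O 2, S 2, halogen 1):
  atom 1: O, bond orders sum to 1 (valence 2) → 1 H
  atom 2: C, bond orders sum to 4 (valence 4) → 0 H
  atom 3: O, bond orders sum to 2 (valence 2) → 0 H
  atom 4: C, bond orders sum to 3 (valence 4) → 1 H
  atom 5: C, bond orders sum to 2 (valence 4) → 2 H
  atom 6: C, bond orders sum to 2 (valence 4) → 2 H
  atom 7: C, bond orders sum to 1 (valence 4) → 3 H
  atom 8: C, bond orders sum to 3 (valence 4) → 1 H
  atom 9: C, bond orders sum to 4 (valence 4) → 0 H
  atom 10: F (halogen, monovalent) → 0 H
  atom 11: F (halogen, monovalent) → 0 H
  atom 12: F (halogen, monovalent) → 0 H
  atom 13: C, bond orders sum to 2 (valence 4) → 2 H
  atom 14: C, bond orders sum to 3 (valence 4) → 1 H
  atom 15: O, bond orders sum to 1 (valence 2) → 1 H
  atom 16: C, bond orders sum to 3 (valence 4) → 1 H
  atom 17: C, bond orders sum to 2 (valence 4) → 2 H
  atom 18: C, bond orders sum to 1 (valence 4) → 3 H
  atom 19: C, bond orders sum to 4 (valence 4) → 0 H
  atom 20: O, bond orders sum to 2 (valence 2) → 0 H
  atom 21: O, bond orders sum to 2 (valence 2) → 0 H
  atom 22: C, bond orders sum to 1 (valence 4) → 3 H
Totals → C:14, H:23, F:3, O:5.

C14H23F3O5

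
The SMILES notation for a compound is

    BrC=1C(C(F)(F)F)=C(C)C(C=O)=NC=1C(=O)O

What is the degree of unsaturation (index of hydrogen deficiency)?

Degree of unsaturation = (number of rings) + (number of π bonds).
Ring closures in the SMILES: 1.
π bonds: 5 double bonds (each 1 DoU) → 5 DoU from unsaturation.
Total DoU = 1 + 5 = 6.

6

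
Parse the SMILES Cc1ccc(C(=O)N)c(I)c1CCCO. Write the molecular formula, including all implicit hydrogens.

Walk through each heavy atom and fill implicit hydrogens from standard valence (C 4, N 3, O 2, S 2, halogen 1); for lowercase aromatic atoms, an aromatic c carries 1 H when it has two neighbours and 0 H with three, and aromatic n carries 0 H:
  atom 1: C, bond orders sum to 1 (valence 4) → 3 H
  atom 2: aromatic c, 3 neighbours → 0 H
  atom 3: aromatic c, 2 neighbours → 1 H
  atom 4: aromatic c, 2 neighbours → 1 H
  atom 5: aromatic c, 3 neighbours → 0 H
  atom 6: C, bond orders sum to 4 (valence 4) → 0 H
  atom 7: O, bond orders sum to 2 (valence 2) → 0 H
  atom 8: N, bond orders sum to 1 (valence 3) → 2 H
  atom 9: aromatic c, 3 neighbours → 0 H
  atom 10: I (halogen, monovalent) → 0 H
  atom 11: aromatic c, 3 neighbours → 0 H
  atom 12: C, bond orders sum to 2 (valence 4) → 2 H
  atom 13: C, bond orders sum to 2 (valence 4) → 2 H
  atom 14: C, bond orders sum to 2 (valence 4) → 2 H
  atom 15: O, bond orders sum to 1 (valence 2) → 1 H
Totals → C:11, H:14, I:1, N:1, O:2.
In Hill order: C11H14INO2.

C11H14INO2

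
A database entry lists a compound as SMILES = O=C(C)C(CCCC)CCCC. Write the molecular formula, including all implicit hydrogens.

Walk through each heavy atom and fill implicit hydrogens from standard valence (C 4, N 3, O 2, S 2, halogen 1):
  atom 1: O, bond orders sum to 2 (valence 2) → 0 H
  atom 2: C, bond orders sum to 4 (valence 4) → 0 H
  atom 3: C, bond orders sum to 1 (valence 4) → 3 H
  atom 4: C, bond orders sum to 3 (valence 4) → 1 H
  atom 5: C, bond orders sum to 2 (valence 4) → 2 H
  atom 6: C, bond orders sum to 2 (valence 4) → 2 H
  atom 7: C, bond orders sum to 2 (valence 4) → 2 H
  atom 8: C, bond orders sum to 1 (valence 4) → 3 H
  atom 9: C, bond orders sum to 2 (valence 4) → 2 H
  atom 10: C, bond orders sum to 2 (valence 4) → 2 H
  atom 11: C, bond orders sum to 2 (valence 4) → 2 H
  atom 12: C, bond orders sum to 1 (valence 4) → 3 H
Totals → C:11, H:22, O:1.

C11H22O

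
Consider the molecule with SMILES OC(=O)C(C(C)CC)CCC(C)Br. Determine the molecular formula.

C10H19BrO2

Walk through each heavy atom and fill implicit hydrogens from standard valence (C 4, N 3, O 2, S 2, halogen 1):
  atom 1: O, bond orders sum to 1 (valence 2) → 1 H
  atom 2: C, bond orders sum to 4 (valence 4) → 0 H
  atom 3: O, bond orders sum to 2 (valence 2) → 0 H
  atom 4: C, bond orders sum to 3 (valence 4) → 1 H
  atom 5: C, bond orders sum to 3 (valence 4) → 1 H
  atom 6: C, bond orders sum to 1 (valence 4) → 3 H
  atom 7: C, bond orders sum to 2 (valence 4) → 2 H
  atom 8: C, bond orders sum to 1 (valence 4) → 3 H
  atom 9: C, bond orders sum to 2 (valence 4) → 2 H
  atom 10: C, bond orders sum to 2 (valence 4) → 2 H
  atom 11: C, bond orders sum to 3 (valence 4) → 1 H
  atom 12: C, bond orders sum to 1 (valence 4) → 3 H
  atom 13: Br (halogen, monovalent) → 0 H
Totals → C:10, H:19, Br:1, O:2.
In Hill order: C10H19BrO2.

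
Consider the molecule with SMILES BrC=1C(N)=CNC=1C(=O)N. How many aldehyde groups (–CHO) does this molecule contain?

0

Scan the SMILES for the aldehyde motif — none present.
Groups that are present: 1 amide, 1 primary amine.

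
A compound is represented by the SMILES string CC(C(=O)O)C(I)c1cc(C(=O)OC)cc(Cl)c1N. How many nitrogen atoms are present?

1

Scan the SMILES for N atoms (remember two-letter symbols like Cl and Br are single atoms).
Nitrogen count: 1.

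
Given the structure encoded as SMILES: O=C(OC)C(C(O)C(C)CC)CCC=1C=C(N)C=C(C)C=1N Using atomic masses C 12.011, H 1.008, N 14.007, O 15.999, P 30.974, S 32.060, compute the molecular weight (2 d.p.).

308.42 g/mol

First, the molecular formula is C17H28N2O3 (counting implicit H from valence).
  C: 17 × 12.011 = 204.187
  H: 28 × 1.008 = 28.224
  N: 2 × 14.007 = 28.014
  O: 3 × 15.999 = 47.997
Sum: 17×12.011 + 28×1.008 + 2×14.007 + 3×15.999 = 308.422 → 308.42 g/mol.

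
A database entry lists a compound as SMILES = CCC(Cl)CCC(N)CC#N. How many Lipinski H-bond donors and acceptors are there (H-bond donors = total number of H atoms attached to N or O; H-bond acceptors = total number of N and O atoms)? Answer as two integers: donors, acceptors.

Donors: find every N or O and count the H atoms it carries.
  atom 8 (N): bond orders sum to 1 → 2 H
  atom 11 (N): bond orders sum to 3 → 0 H
Lipinski HBD = 2.
Acceptors: N atoms = 2, O atoms = 0 → HBA = 2.

2, 2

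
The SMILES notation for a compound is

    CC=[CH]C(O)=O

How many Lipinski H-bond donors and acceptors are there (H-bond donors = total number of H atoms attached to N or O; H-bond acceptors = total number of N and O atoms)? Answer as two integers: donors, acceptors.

1, 2

Donors: find every N or O and count the H atoms it carries.
  atom 5 (O): bond orders sum to 1 → 1 H
  atom 6 (O): bond orders sum to 2 → 0 H
Lipinski HBD = 1.
Acceptors: N atoms = 0, O atoms = 2 → HBA = 2.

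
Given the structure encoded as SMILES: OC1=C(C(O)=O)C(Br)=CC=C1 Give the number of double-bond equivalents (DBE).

5

Molecular formula: C7H5BrO3.
DoU = (2C + 2 + N − H − X) / 2, where X is the halogen count and O/S are ignored.
    = (2·7 + 2 + 0 − 5 − 1) / 2 = 10 / 2 = 5.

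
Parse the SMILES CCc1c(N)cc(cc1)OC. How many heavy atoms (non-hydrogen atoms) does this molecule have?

Every atom symbol written in the SMILES (organic subset) is one heavy atom; implicit H are not written.
Heavy atoms by element → C:9, N:1, O:1.
Total: 11.

11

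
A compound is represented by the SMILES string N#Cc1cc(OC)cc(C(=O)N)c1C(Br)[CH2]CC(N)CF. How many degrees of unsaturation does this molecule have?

Molecular formula: C14H17BrFN3O2.
DoU = (2C + 2 + N − H − X) / 2, where X is the halogen count and O/S are ignored.
    = (2·14 + 2 + 3 − 17 − 2) / 2 = 14 / 2 = 7.

7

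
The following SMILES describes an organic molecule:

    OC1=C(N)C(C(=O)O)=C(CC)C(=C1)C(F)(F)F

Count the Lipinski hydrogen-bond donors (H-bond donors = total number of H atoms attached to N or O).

Donors: find every N or O and count the H atoms it carries.
  atom 1 (O): bond orders sum to 1 → 1 H
  atom 4 (N): bond orders sum to 1 → 2 H
  atom 7 (O): bond orders sum to 2 → 0 H
  atom 8 (O): bond orders sum to 1 → 1 H
Lipinski HBD = 4.

4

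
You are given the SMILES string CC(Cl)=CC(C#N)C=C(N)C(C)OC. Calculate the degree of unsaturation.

Molecular formula: C10H15ClN2O.
DoU = (2C + 2 + N − H − X) / 2, where X is the halogen count and O/S are ignored.
    = (2·10 + 2 + 2 − 15 − 1) / 2 = 8 / 2 = 4.

4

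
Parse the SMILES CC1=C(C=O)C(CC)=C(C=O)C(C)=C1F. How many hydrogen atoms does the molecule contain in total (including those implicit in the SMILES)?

Walk through each heavy atom and fill implicit hydrogens from standard valence (C 4, N 3, O 2, S 2, halogen 1):
  atom 1: C, bond orders sum to 1 (valence 4) → 3 H
  atom 2: C, bond orders sum to 4 (valence 4) → 0 H
  atom 3: C, bond orders sum to 4 (valence 4) → 0 H
  atom 4: C, bond orders sum to 3 (valence 4) → 1 H
  atom 5: O, bond orders sum to 2 (valence 2) → 0 H
  atom 6: C, bond orders sum to 4 (valence 4) → 0 H
  atom 7: C, bond orders sum to 2 (valence 4) → 2 H
  atom 8: C, bond orders sum to 1 (valence 4) → 3 H
  atom 9: C, bond orders sum to 4 (valence 4) → 0 H
  atom 10: C, bond orders sum to 3 (valence 4) → 1 H
  atom 11: O, bond orders sum to 2 (valence 2) → 0 H
  atom 12: C, bond orders sum to 4 (valence 4) → 0 H
  atom 13: C, bond orders sum to 1 (valence 4) → 3 H
  atom 14: C, bond orders sum to 4 (valence 4) → 0 H
  atom 15: F (halogen, monovalent) → 0 H
Total hydrogens: 13.

13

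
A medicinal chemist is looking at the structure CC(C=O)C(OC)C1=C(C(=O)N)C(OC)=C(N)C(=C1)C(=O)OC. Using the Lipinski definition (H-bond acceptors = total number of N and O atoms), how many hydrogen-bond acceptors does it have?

8

N atoms: 2; O atoms: 6.
Lipinski HBA = 2 + 6 = 8.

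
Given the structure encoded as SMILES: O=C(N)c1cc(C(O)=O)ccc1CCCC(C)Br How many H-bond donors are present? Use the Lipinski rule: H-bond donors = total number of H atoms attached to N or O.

Donors: find every N or O and count the H atoms it carries.
  atom 1 (O): bond orders sum to 2 → 0 H
  atom 3 (N): bond orders sum to 1 → 2 H
  atom 8 (O): bond orders sum to 1 → 1 H
  atom 9 (O): bond orders sum to 2 → 0 H
Lipinski HBD = 3.

3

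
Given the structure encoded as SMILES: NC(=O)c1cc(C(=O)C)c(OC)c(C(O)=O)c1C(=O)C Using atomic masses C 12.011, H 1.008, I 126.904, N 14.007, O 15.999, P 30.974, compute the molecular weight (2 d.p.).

First, the molecular formula is C13H13NO6 (counting implicit H from valence).
  C: 13 × 12.011 = 156.143
  H: 13 × 1.008 = 13.104
  N: 1 × 14.007 = 14.007
  O: 6 × 15.999 = 95.994
Sum: 13×12.011 + 13×1.008 + 1×14.007 + 6×15.999 = 279.248 → 279.25 g/mol.

279.25 g/mol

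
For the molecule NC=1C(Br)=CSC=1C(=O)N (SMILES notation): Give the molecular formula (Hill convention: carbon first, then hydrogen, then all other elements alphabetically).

C5H5BrN2OS

Walk through each heavy atom and fill implicit hydrogens from standard valence (C 4, N 3, O 2, S 2, halogen 1):
  atom 1: N, bond orders sum to 1 (valence 3) → 2 H
  atom 2: C, bond orders sum to 4 (valence 4) → 0 H
  atom 3: C, bond orders sum to 4 (valence 4) → 0 H
  atom 4: Br (halogen, monovalent) → 0 H
  atom 5: C, bond orders sum to 3 (valence 4) → 1 H
  atom 6: S, bond orders sum to 2 (valence 2) → 0 H
  atom 7: C, bond orders sum to 4 (valence 4) → 0 H
  atom 8: C, bond orders sum to 4 (valence 4) → 0 H
  atom 9: O, bond orders sum to 2 (valence 2) → 0 H
  atom 10: N, bond orders sum to 1 (valence 3) → 2 H
Totals → C:5, H:5, Br:1, N:2, O:1, S:1.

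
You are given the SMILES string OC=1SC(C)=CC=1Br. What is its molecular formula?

C5H5BrOS

Walk through each heavy atom and fill implicit hydrogens from standard valence (C 4, N 3, O 2, S 2, halogen 1):
  atom 1: O, bond orders sum to 1 (valence 2) → 1 H
  atom 2: C, bond orders sum to 4 (valence 4) → 0 H
  atom 3: S, bond orders sum to 2 (valence 2) → 0 H
  atom 4: C, bond orders sum to 4 (valence 4) → 0 H
  atom 5: C, bond orders sum to 1 (valence 4) → 3 H
  atom 6: C, bond orders sum to 3 (valence 4) → 1 H
  atom 7: C, bond orders sum to 4 (valence 4) → 0 H
  atom 8: Br (halogen, monovalent) → 0 H
Totals → C:5, H:5, Br:1, O:1, S:1.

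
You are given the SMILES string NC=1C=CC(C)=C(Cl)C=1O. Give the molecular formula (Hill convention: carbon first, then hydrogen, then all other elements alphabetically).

C7H8ClNO

Walk through each heavy atom and fill implicit hydrogens from standard valence (C 4, N 3, O 2, S 2, halogen 1):
  atom 1: N, bond orders sum to 1 (valence 3) → 2 H
  atom 2: C, bond orders sum to 4 (valence 4) → 0 H
  atom 3: C, bond orders sum to 3 (valence 4) → 1 H
  atom 4: C, bond orders sum to 3 (valence 4) → 1 H
  atom 5: C, bond orders sum to 4 (valence 4) → 0 H
  atom 6: C, bond orders sum to 1 (valence 4) → 3 H
  atom 7: C, bond orders sum to 4 (valence 4) → 0 H
  atom 8: Cl (halogen, monovalent) → 0 H
  atom 9: C, bond orders sum to 4 (valence 4) → 0 H
  atom 10: O, bond orders sum to 1 (valence 2) → 1 H
Totals → C:7, H:8, Cl:1, N:1, O:1.
In Hill order: C7H8ClNO.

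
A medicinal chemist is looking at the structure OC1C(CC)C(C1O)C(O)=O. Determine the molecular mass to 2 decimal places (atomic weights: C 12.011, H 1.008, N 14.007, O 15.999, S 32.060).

160.17 g/mol

First, the molecular formula is C7H12O4 (counting implicit H from valence).
  C: 7 × 12.011 = 84.077
  H: 12 × 1.008 = 12.096
  O: 4 × 15.999 = 63.996
Sum: 7×12.011 + 12×1.008 + 4×15.999 = 160.169 → 160.17 g/mol.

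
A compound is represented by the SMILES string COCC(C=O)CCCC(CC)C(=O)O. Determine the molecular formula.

Walk through each heavy atom and fill implicit hydrogens from standard valence (C 4, N 3, O 2, S 2, halogen 1):
  atom 1: C, bond orders sum to 1 (valence 4) → 3 H
  atom 2: O, bond orders sum to 2 (valence 2) → 0 H
  atom 3: C, bond orders sum to 2 (valence 4) → 2 H
  atom 4: C, bond orders sum to 3 (valence 4) → 1 H
  atom 5: C, bond orders sum to 3 (valence 4) → 1 H
  atom 6: O, bond orders sum to 2 (valence 2) → 0 H
  atom 7: C, bond orders sum to 2 (valence 4) → 2 H
  atom 8: C, bond orders sum to 2 (valence 4) → 2 H
  atom 9: C, bond orders sum to 2 (valence 4) → 2 H
  atom 10: C, bond orders sum to 3 (valence 4) → 1 H
  atom 11: C, bond orders sum to 2 (valence 4) → 2 H
  atom 12: C, bond orders sum to 1 (valence 4) → 3 H
  atom 13: C, bond orders sum to 4 (valence 4) → 0 H
  atom 14: O, bond orders sum to 2 (valence 2) → 0 H
  atom 15: O, bond orders sum to 1 (valence 2) → 1 H
Totals → C:11, H:20, O:4.
In Hill order: C11H20O4.

C11H20O4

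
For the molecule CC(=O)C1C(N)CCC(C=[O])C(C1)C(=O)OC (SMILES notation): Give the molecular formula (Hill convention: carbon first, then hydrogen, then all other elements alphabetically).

C12H19NO4

Walk through each heavy atom and fill implicit hydrogens from standard valence (C 4, N 3, O 2, S 2, halogen 1):
  atom 1: C, bond orders sum to 1 (valence 4) → 3 H
  atom 2: C, bond orders sum to 4 (valence 4) → 0 H
  atom 3: O, bond orders sum to 2 (valence 2) → 0 H
  atom 4: C, bond orders sum to 3 (valence 4) → 1 H
  atom 5: C, bond orders sum to 3 (valence 4) → 1 H
  atom 6: N, bond orders sum to 1 (valence 3) → 2 H
  atom 7: C, bond orders sum to 2 (valence 4) → 2 H
  atom 8: C, bond orders sum to 2 (valence 4) → 2 H
  atom 9: C, bond orders sum to 3 (valence 4) → 1 H
  atom 10: C, bond orders sum to 3 (valence 4) → 1 H
  atom 11: O with explicit H count 0
  atom 12: C, bond orders sum to 3 (valence 4) → 1 H
  atom 13: C, bond orders sum to 2 (valence 4) → 2 H
  atom 14: C, bond orders sum to 4 (valence 4) → 0 H
  atom 15: O, bond orders sum to 2 (valence 2) → 0 H
  atom 16: O, bond orders sum to 2 (valence 2) → 0 H
  atom 17: C, bond orders sum to 1 (valence 4) → 3 H
Totals → C:12, H:19, N:1, O:4.
In Hill order: C12H19NO4.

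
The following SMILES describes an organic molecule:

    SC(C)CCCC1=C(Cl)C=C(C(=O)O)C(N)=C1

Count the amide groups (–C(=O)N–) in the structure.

0

Scan the SMILES for the amide motif — none present.
Groups that are present: 1 carboxylic acid, 1 primary amine, 1 thiol.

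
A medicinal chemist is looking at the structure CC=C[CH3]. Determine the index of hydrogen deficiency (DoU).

1

Molecular formula: C4H8.
DoU = (2C + 2 + N − H − X) / 2, where X is the halogen count and O/S are ignored.
    = (2·4 + 2 + 0 − 8 − 0) / 2 = 2 / 2 = 1.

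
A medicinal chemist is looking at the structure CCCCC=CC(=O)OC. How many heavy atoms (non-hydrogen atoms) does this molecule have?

Every atom symbol written in the SMILES (organic subset) is one heavy atom; implicit H are not written.
Heavy atoms by element → C:8, O:2.
Total: 10.

10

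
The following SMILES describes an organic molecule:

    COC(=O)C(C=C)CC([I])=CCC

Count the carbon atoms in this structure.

Count every carbon token in the SMILES (each C, including those in ring-closure positions and inside branches).
Carbon count: 10.

10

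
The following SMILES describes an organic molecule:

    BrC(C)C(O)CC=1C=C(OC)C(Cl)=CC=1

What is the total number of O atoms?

2

Scan the SMILES for O atoms (remember two-letter symbols like Cl and Br are single atoms).
Oxygen count: 2.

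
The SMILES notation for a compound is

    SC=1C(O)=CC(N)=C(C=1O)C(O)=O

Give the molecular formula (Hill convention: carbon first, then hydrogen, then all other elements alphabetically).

Walk through each heavy atom and fill implicit hydrogens from standard valence (C 4, N 3, O 2, S 2, halogen 1):
  atom 1: S, bond orders sum to 1 (valence 2) → 1 H
  atom 2: C, bond orders sum to 4 (valence 4) → 0 H
  atom 3: C, bond orders sum to 4 (valence 4) → 0 H
  atom 4: O, bond orders sum to 1 (valence 2) → 1 H
  atom 5: C, bond orders sum to 3 (valence 4) → 1 H
  atom 6: C, bond orders sum to 4 (valence 4) → 0 H
  atom 7: N, bond orders sum to 1 (valence 3) → 2 H
  atom 8: C, bond orders sum to 4 (valence 4) → 0 H
  atom 9: C, bond orders sum to 4 (valence 4) → 0 H
  atom 10: O, bond orders sum to 1 (valence 2) → 1 H
  atom 11: C, bond orders sum to 4 (valence 4) → 0 H
  atom 12: O, bond orders sum to 1 (valence 2) → 1 H
  atom 13: O, bond orders sum to 2 (valence 2) → 0 H
Totals → C:7, H:7, N:1, O:4, S:1.

C7H7NO4S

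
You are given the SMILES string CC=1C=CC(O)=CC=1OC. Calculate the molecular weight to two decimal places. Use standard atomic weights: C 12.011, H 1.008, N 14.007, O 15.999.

138.17 g/mol

First, the molecular formula is C8H10O2 (counting implicit H from valence).
  C: 8 × 12.011 = 96.088
  H: 10 × 1.008 = 10.080
  O: 2 × 15.999 = 31.998
Sum: 8×12.011 + 10×1.008 + 2×15.999 = 138.166 → 138.17 g/mol.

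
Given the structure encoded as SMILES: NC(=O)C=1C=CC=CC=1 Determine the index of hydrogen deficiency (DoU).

Degree of unsaturation = (number of rings) + (number of π bonds).
Ring closures in the SMILES: 1.
π bonds: 4 double bonds (each 1 DoU) → 4 DoU from unsaturation.
Total DoU = 1 + 4 = 5.

5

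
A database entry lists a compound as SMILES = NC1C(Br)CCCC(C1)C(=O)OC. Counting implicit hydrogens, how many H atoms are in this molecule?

Walk through each heavy atom and fill implicit hydrogens from standard valence (C 4, N 3, O 2, S 2, halogen 1):
  atom 1: N, bond orders sum to 1 (valence 3) → 2 H
  atom 2: C, bond orders sum to 3 (valence 4) → 1 H
  atom 3: C, bond orders sum to 3 (valence 4) → 1 H
  atom 4: Br (halogen, monovalent) → 0 H
  atom 5: C, bond orders sum to 2 (valence 4) → 2 H
  atom 6: C, bond orders sum to 2 (valence 4) → 2 H
  atom 7: C, bond orders sum to 2 (valence 4) → 2 H
  atom 8: C, bond orders sum to 3 (valence 4) → 1 H
  atom 9: C, bond orders sum to 2 (valence 4) → 2 H
  atom 10: C, bond orders sum to 4 (valence 4) → 0 H
  atom 11: O, bond orders sum to 2 (valence 2) → 0 H
  atom 12: O, bond orders sum to 2 (valence 2) → 0 H
  atom 13: C, bond orders sum to 1 (valence 4) → 3 H
Total hydrogens: 16.

16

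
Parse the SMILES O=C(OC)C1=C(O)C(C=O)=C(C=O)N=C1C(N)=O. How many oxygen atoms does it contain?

6

Scan the SMILES for O atoms (remember two-letter symbols like Cl and Br are single atoms).
Oxygen count: 6.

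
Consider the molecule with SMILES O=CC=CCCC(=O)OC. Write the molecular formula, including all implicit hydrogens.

Walk through each heavy atom and fill implicit hydrogens from standard valence (C 4, N 3, O 2, S 2, halogen 1):
  atom 1: O, bond orders sum to 2 (valence 2) → 0 H
  atom 2: C, bond orders sum to 3 (valence 4) → 1 H
  atom 3: C, bond orders sum to 3 (valence 4) → 1 H
  atom 4: C, bond orders sum to 3 (valence 4) → 1 H
  atom 5: C, bond orders sum to 2 (valence 4) → 2 H
  atom 6: C, bond orders sum to 2 (valence 4) → 2 H
  atom 7: C, bond orders sum to 4 (valence 4) → 0 H
  atom 8: O, bond orders sum to 2 (valence 2) → 0 H
  atom 9: O, bond orders sum to 2 (valence 2) → 0 H
  atom 10: C, bond orders sum to 1 (valence 4) → 3 H
Totals → C:7, H:10, O:3.
In Hill order: C7H10O3.

C7H10O3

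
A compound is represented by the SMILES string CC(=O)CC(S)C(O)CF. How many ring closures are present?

In SMILES, each pair of matching ring-closure digits denotes one ring-closing bond; the number of such bonds equals the number of independent rings.
Ring-closure bonds here: 0.

0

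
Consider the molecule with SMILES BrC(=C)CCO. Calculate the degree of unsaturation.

1

Degree of unsaturation = (number of rings) + (number of π bonds).
Ring closures in the SMILES: 0.
π bonds: 1 double bond (each 1 DoU) → 1 DoU from unsaturation.
Total DoU = 0 + 1 = 1.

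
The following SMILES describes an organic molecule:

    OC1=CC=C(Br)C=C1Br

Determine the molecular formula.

C6H4Br2O

Walk through each heavy atom and fill implicit hydrogens from standard valence (C 4, N 3, O 2, S 2, halogen 1):
  atom 1: O, bond orders sum to 1 (valence 2) → 1 H
  atom 2: C, bond orders sum to 4 (valence 4) → 0 H
  atom 3: C, bond orders sum to 3 (valence 4) → 1 H
  atom 4: C, bond orders sum to 3 (valence 4) → 1 H
  atom 5: C, bond orders sum to 4 (valence 4) → 0 H
  atom 6: Br (halogen, monovalent) → 0 H
  atom 7: C, bond orders sum to 3 (valence 4) → 1 H
  atom 8: C, bond orders sum to 4 (valence 4) → 0 H
  atom 9: Br (halogen, monovalent) → 0 H
Totals → C:6, H:4, Br:2, O:1.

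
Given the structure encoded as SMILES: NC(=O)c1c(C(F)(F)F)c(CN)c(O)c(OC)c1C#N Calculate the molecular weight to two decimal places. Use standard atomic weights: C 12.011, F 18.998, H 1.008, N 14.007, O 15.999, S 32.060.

289.21 g/mol

First, the molecular formula is C11H10F3N3O3 (counting implicit H from valence).
  C: 11 × 12.011 = 132.121
  F: 3 × 18.998 = 56.994
  H: 10 × 1.008 = 10.080
  N: 3 × 14.007 = 42.021
  O: 3 × 15.999 = 47.997
Sum: 11×12.011 + 3×18.998 + 10×1.008 + 3×14.007 + 3×15.999 = 289.213 → 289.21 g/mol.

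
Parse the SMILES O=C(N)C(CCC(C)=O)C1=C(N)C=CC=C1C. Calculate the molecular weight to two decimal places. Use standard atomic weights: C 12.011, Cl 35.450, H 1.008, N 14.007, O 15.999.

234.30 g/mol

First, the molecular formula is C13H18N2O2 (counting implicit H from valence).
  C: 13 × 12.011 = 156.143
  H: 18 × 1.008 = 18.144
  N: 2 × 14.007 = 28.014
  O: 2 × 15.999 = 31.998
Sum: 13×12.011 + 18×1.008 + 2×14.007 + 2×15.999 = 234.299 → 234.30 g/mol.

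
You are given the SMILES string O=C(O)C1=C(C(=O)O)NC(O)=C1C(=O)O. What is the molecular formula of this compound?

Walk through each heavy atom and fill implicit hydrogens from standard valence (C 4, N 3, O 2, S 2, halogen 1):
  atom 1: O, bond orders sum to 2 (valence 2) → 0 H
  atom 2: C, bond orders sum to 4 (valence 4) → 0 H
  atom 3: O, bond orders sum to 1 (valence 2) → 1 H
  atom 4: C, bond orders sum to 4 (valence 4) → 0 H
  atom 5: C, bond orders sum to 4 (valence 4) → 0 H
  atom 6: C, bond orders sum to 4 (valence 4) → 0 H
  atom 7: O, bond orders sum to 2 (valence 2) → 0 H
  atom 8: O, bond orders sum to 1 (valence 2) → 1 H
  atom 9: N, bond orders sum to 2 (valence 3) → 1 H
  atom 10: C, bond orders sum to 4 (valence 4) → 0 H
  atom 11: O, bond orders sum to 1 (valence 2) → 1 H
  atom 12: C, bond orders sum to 4 (valence 4) → 0 H
  atom 13: C, bond orders sum to 4 (valence 4) → 0 H
  atom 14: O, bond orders sum to 2 (valence 2) → 0 H
  atom 15: O, bond orders sum to 1 (valence 2) → 1 H
Totals → C:7, H:5, N:1, O:7.

C7H5NO7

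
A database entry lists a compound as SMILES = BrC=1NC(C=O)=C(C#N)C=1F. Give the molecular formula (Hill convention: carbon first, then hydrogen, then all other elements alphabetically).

Walk through each heavy atom and fill implicit hydrogens from standard valence (C 4, N 3, O 2, S 2, halogen 1):
  atom 1: Br (halogen, monovalent) → 0 H
  atom 2: C, bond orders sum to 4 (valence 4) → 0 H
  atom 3: N, bond orders sum to 2 (valence 3) → 1 H
  atom 4: C, bond orders sum to 4 (valence 4) → 0 H
  atom 5: C, bond orders sum to 3 (valence 4) → 1 H
  atom 6: O, bond orders sum to 2 (valence 2) → 0 H
  atom 7: C, bond orders sum to 4 (valence 4) → 0 H
  atom 8: C, bond orders sum to 4 (valence 4) → 0 H
  atom 9: N, bond orders sum to 3 (valence 3) → 0 H
  atom 10: C, bond orders sum to 4 (valence 4) → 0 H
  atom 11: F (halogen, monovalent) → 0 H
Totals → C:6, H:2, Br:1, F:1, N:2, O:1.
In Hill order: C6H2BrFN2O.

C6H2BrFN2O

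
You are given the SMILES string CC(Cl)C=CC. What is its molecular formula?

C5H9Cl

Walk through each heavy atom and fill implicit hydrogens from standard valence (C 4, N 3, O 2, S 2, halogen 1):
  atom 1: C, bond orders sum to 1 (valence 4) → 3 H
  atom 2: C, bond orders sum to 3 (valence 4) → 1 H
  atom 3: Cl (halogen, monovalent) → 0 H
  atom 4: C, bond orders sum to 3 (valence 4) → 1 H
  atom 5: C, bond orders sum to 3 (valence 4) → 1 H
  atom 6: C, bond orders sum to 1 (valence 4) → 3 H
Totals → C:5, H:9, Cl:1.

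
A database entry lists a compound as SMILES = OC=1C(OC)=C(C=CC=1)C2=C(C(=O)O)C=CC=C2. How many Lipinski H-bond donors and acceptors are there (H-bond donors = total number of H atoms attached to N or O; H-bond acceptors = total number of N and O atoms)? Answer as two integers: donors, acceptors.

Donors: find every N or O and count the H atoms it carries.
  atom 1 (O): bond orders sum to 1 → 1 H
  atom 4 (O): bond orders sum to 2 → 0 H
  atom 13 (O): bond orders sum to 2 → 0 H
  atom 14 (O): bond orders sum to 1 → 1 H
Lipinski HBD = 2.
Acceptors: N atoms = 0, O atoms = 4 → HBA = 4.

2, 4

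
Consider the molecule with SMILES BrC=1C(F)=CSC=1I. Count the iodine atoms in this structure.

1

Scan the SMILES for I atoms (remember two-letter symbols like Cl and Br are single atoms).
Iodine count: 1.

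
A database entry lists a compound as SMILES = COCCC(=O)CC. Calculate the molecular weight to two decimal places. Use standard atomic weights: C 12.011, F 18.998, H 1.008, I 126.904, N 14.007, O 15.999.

First, the molecular formula is C6H12O2 (counting implicit H from valence).
  C: 6 × 12.011 = 72.066
  H: 12 × 1.008 = 12.096
  O: 2 × 15.999 = 31.998
Sum: 6×12.011 + 12×1.008 + 2×15.999 = 116.160 → 116.16 g/mol.

116.16 g/mol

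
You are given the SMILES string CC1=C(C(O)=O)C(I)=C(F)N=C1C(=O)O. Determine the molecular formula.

Walk through each heavy atom and fill implicit hydrogens from standard valence (C 4, N 3, O 2, S 2, halogen 1):
  atom 1: C, bond orders sum to 1 (valence 4) → 3 H
  atom 2: C, bond orders sum to 4 (valence 4) → 0 H
  atom 3: C, bond orders sum to 4 (valence 4) → 0 H
  atom 4: C, bond orders sum to 4 (valence 4) → 0 H
  atom 5: O, bond orders sum to 1 (valence 2) → 1 H
  atom 6: O, bond orders sum to 2 (valence 2) → 0 H
  atom 7: C, bond orders sum to 4 (valence 4) → 0 H
  atom 8: I (halogen, monovalent) → 0 H
  atom 9: C, bond orders sum to 4 (valence 4) → 0 H
  atom 10: F (halogen, monovalent) → 0 H
  atom 11: N, bond orders sum to 3 (valence 3) → 0 H
  atom 12: C, bond orders sum to 4 (valence 4) → 0 H
  atom 13: C, bond orders sum to 4 (valence 4) → 0 H
  atom 14: O, bond orders sum to 2 (valence 2) → 0 H
  atom 15: O, bond orders sum to 1 (valence 2) → 1 H
Totals → C:8, H:5, F:1, I:1, N:1, O:4.

C8H5FINO4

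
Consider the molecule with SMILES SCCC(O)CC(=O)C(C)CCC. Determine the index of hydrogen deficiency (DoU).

Degree of unsaturation = (number of rings) + (number of π bonds).
Ring closures in the SMILES: 0.
π bonds: 1 double bond (each 1 DoU) → 1 DoU from unsaturation.
Total DoU = 0 + 1 = 1.

1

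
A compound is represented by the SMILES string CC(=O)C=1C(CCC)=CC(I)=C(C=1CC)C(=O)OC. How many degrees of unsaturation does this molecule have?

6

Molecular formula: C15H19IO3.
DoU = (2C + 2 + N − H − X) / 2, where X is the halogen count and O/S are ignored.
    = (2·15 + 2 + 0 − 19 − 1) / 2 = 12 / 2 = 6.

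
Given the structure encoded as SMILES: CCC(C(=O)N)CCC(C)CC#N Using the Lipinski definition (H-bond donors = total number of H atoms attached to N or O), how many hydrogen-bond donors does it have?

2

Donors: find every N or O and count the H atoms it carries.
  atom 5 (O): bond orders sum to 2 → 0 H
  atom 6 (N): bond orders sum to 1 → 2 H
  atom 13 (N): bond orders sum to 3 → 0 H
Lipinski HBD = 2.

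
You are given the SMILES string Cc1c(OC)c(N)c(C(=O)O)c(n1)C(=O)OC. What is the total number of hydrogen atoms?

Walk through each heavy atom and fill implicit hydrogens from standard valence (C 4, N 3, O 2, S 2, halogen 1); for lowercase aromatic atoms, an aromatic c carries 1 H when it has two neighbours and 0 H with three, and aromatic n carries 0 H:
  atom 1: C, bond orders sum to 1 (valence 4) → 3 H
  atom 2: aromatic c, 3 neighbours → 0 H
  atom 3: aromatic c, 3 neighbours → 0 H
  atom 4: O, bond orders sum to 2 (valence 2) → 0 H
  atom 5: C, bond orders sum to 1 (valence 4) → 3 H
  atom 6: aromatic c, 3 neighbours → 0 H
  atom 7: N, bond orders sum to 1 (valence 3) → 2 H
  atom 8: aromatic c, 3 neighbours → 0 H
  atom 9: C, bond orders sum to 4 (valence 4) → 0 H
  atom 10: O, bond orders sum to 2 (valence 2) → 0 H
  atom 11: O, bond orders sum to 1 (valence 2) → 1 H
  atom 12: aromatic c, 3 neighbours → 0 H
  atom 13: aromatic n, 2 neighbours → 0 H
  atom 14: C, bond orders sum to 4 (valence 4) → 0 H
  atom 15: O, bond orders sum to 2 (valence 2) → 0 H
  atom 16: O, bond orders sum to 2 (valence 2) → 0 H
  atom 17: C, bond orders sum to 1 (valence 4) → 3 H
Total hydrogens: 12.

12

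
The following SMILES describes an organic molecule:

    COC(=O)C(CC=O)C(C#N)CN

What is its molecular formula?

C8H12N2O3

Walk through each heavy atom and fill implicit hydrogens from standard valence (C 4, N 3, O 2, S 2, halogen 1):
  atom 1: C, bond orders sum to 1 (valence 4) → 3 H
  atom 2: O, bond orders sum to 2 (valence 2) → 0 H
  atom 3: C, bond orders sum to 4 (valence 4) → 0 H
  atom 4: O, bond orders sum to 2 (valence 2) → 0 H
  atom 5: C, bond orders sum to 3 (valence 4) → 1 H
  atom 6: C, bond orders sum to 2 (valence 4) → 2 H
  atom 7: C, bond orders sum to 3 (valence 4) → 1 H
  atom 8: O, bond orders sum to 2 (valence 2) → 0 H
  atom 9: C, bond orders sum to 3 (valence 4) → 1 H
  atom 10: C, bond orders sum to 4 (valence 4) → 0 H
  atom 11: N, bond orders sum to 3 (valence 3) → 0 H
  atom 12: C, bond orders sum to 2 (valence 4) → 2 H
  atom 13: N, bond orders sum to 1 (valence 3) → 2 H
Totals → C:8, H:12, N:2, O:3.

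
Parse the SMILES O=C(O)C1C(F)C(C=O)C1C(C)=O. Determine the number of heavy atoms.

Every atom symbol written in the SMILES (organic subset) is one heavy atom; implicit H are not written.
Heavy atoms by element → C:8, F:1, O:4.
Total: 13.

13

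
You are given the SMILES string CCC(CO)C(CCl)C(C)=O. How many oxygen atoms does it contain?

2

Scan the SMILES for O atoms (remember two-letter symbols like Cl and Br are single atoms).
Oxygen count: 2.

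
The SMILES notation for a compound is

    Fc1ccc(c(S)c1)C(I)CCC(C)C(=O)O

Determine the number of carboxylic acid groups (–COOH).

1

The carboxylic acid motif appears at heavy-atom position 15 in the SMILES.
Other groups present: 1 thiol.
Carboxylic acid count: 1.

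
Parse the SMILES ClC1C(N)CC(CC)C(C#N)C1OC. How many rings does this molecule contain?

In SMILES, each pair of matching ring-closure digits denotes one ring-closing bond; the number of such bonds equals the number of independent rings.
Ring-closure bonds here: 1.

1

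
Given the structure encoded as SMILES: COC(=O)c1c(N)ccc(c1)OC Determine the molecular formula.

C9H11NO3

Walk through each heavy atom and fill implicit hydrogens from standard valence (C 4, N 3, O 2, S 2, halogen 1); for lowercase aromatic atoms, an aromatic c carries 1 H when it has two neighbours and 0 H with three, and aromatic n carries 0 H:
  atom 1: C, bond orders sum to 1 (valence 4) → 3 H
  atom 2: O, bond orders sum to 2 (valence 2) → 0 H
  atom 3: C, bond orders sum to 4 (valence 4) → 0 H
  atom 4: O, bond orders sum to 2 (valence 2) → 0 H
  atom 5: aromatic c, 3 neighbours → 0 H
  atom 6: aromatic c, 3 neighbours → 0 H
  atom 7: N, bond orders sum to 1 (valence 3) → 2 H
  atom 8: aromatic c, 2 neighbours → 1 H
  atom 9: aromatic c, 2 neighbours → 1 H
  atom 10: aromatic c, 3 neighbours → 0 H
  atom 11: aromatic c, 2 neighbours → 1 H
  atom 12: O, bond orders sum to 2 (valence 2) → 0 H
  atom 13: C, bond orders sum to 1 (valence 4) → 3 H
Totals → C:9, H:11, N:1, O:3.
In Hill order: C9H11NO3.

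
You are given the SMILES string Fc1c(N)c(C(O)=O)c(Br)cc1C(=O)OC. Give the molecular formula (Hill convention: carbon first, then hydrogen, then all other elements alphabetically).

Walk through each heavy atom and fill implicit hydrogens from standard valence (C 4, N 3, O 2, S 2, halogen 1); for lowercase aromatic atoms, an aromatic c carries 1 H when it has two neighbours and 0 H with three, and aromatic n carries 0 H:
  atom 1: F (halogen, monovalent) → 0 H
  atom 2: aromatic c, 3 neighbours → 0 H
  atom 3: aromatic c, 3 neighbours → 0 H
  atom 4: N, bond orders sum to 1 (valence 3) → 2 H
  atom 5: aromatic c, 3 neighbours → 0 H
  atom 6: C, bond orders sum to 4 (valence 4) → 0 H
  atom 7: O, bond orders sum to 1 (valence 2) → 1 H
  atom 8: O, bond orders sum to 2 (valence 2) → 0 H
  atom 9: aromatic c, 3 neighbours → 0 H
  atom 10: Br (halogen, monovalent) → 0 H
  atom 11: aromatic c, 2 neighbours → 1 H
  atom 12: aromatic c, 3 neighbours → 0 H
  atom 13: C, bond orders sum to 4 (valence 4) → 0 H
  atom 14: O, bond orders sum to 2 (valence 2) → 0 H
  atom 15: O, bond orders sum to 2 (valence 2) → 0 H
  atom 16: C, bond orders sum to 1 (valence 4) → 3 H
Totals → C:9, H:7, Br:1, F:1, N:1, O:4.

C9H7BrFNO4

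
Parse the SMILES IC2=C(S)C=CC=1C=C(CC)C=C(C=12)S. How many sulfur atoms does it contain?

2

Scan the SMILES for S atoms (remember two-letter symbols like Cl and Br are single atoms).
Sulfur count: 2.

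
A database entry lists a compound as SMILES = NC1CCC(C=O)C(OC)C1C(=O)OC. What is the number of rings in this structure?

1

In SMILES, each pair of matching ring-closure digits denotes one ring-closing bond; the number of such bonds equals the number of independent rings.
Ring-closure bonds here: 1.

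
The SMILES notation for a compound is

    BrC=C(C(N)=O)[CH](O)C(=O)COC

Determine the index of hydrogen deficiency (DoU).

Degree of unsaturation = (number of rings) + (number of π bonds).
Ring closures in the SMILES: 0.
π bonds: 3 double bonds (each 1 DoU) → 3 DoU from unsaturation.
Total DoU = 0 + 3 = 3.

3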